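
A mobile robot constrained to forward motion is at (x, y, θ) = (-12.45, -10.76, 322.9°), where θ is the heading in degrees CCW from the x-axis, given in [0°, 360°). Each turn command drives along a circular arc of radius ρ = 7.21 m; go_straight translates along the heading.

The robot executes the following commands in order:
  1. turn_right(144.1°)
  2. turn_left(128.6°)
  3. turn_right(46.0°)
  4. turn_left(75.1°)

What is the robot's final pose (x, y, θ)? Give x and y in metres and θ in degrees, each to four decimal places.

set_pose: (x, y, θ) = (-12.4500, -10.7600, 322.9000°), ρ = 7.21
turn_right(144.1°): centre at ρ to the right, rotate −144.1° → (-16.9501, -23.7190, 178.8000°)
turn_left(128.6°): centre at ρ to the left, rotate +128.6° → (-22.8288, -35.3066, 307.4000°)
turn_right(46.0°): centre at ρ to the right, rotate −46.0° → (-21.4276, -40.7639, 261.4000°)
turn_left(75.1°): centre at ρ to the left, rotate +75.1° → (-17.1737, -48.4541, 336.5000°)

(-17.1737, -48.4541, 336.5000°)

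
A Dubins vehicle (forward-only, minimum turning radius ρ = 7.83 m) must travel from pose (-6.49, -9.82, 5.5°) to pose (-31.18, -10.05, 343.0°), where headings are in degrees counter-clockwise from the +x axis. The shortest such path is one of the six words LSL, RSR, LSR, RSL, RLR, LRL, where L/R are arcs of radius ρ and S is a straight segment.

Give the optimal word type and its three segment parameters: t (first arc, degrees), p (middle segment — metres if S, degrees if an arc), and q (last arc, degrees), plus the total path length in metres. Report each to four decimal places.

Let ψ = atan2(Δy, Δx) = atan2(-0.23, -24.69) = -179.4663° be the start→goal bearing.
Normalize: d = |goal − start| / ρ = 24.691071/7.83 = 3.153394, α = (θ_start − ψ) mod 360° = 184.9663° = 3.228271 rad, β = (θ_goal − ψ) mod 360° = 162.4663° = 2.835571 rad.
Common terms: sin α = -0.086569, cos α = -0.996246, sin β = 0.301267, cos β = -0.953540, cos(α−β) = 0.923880, d² = 9.943891. Work in radians in the unit-radius frame; every candidate has L = ρ·(t + p + q).
LSL: p² = 2 + d² − 2cos(α−β) + 2d(sin α − sin β) = 7.650130; p = √p² = 2.765887; φ = atan2(cos β − cos α, d + sin α − sin β) = 0.015441 rad; t = (φ − α) mod 2π = 3.070356 rad, q = (β − φ) mod 2π = 2.820131 rad → L = 7.83·(3.070356 + 2.765887 + 2.820131) = 7.83·8.656373 = 67.779401 m
RSR: p² = 2 + d² − 2cos(α−β) + 2d(sin β − sin α) = 12.542134; p = √p² = 3.541487; φ = atan2(cos α − cos β, d − sin α + sin β) = -0.012059 rad; t = (α − φ) mod 2π = 3.240330 rad, q = (φ − β) mod 2π = 3.435555 rad → L = 7.83·(3.240330 + 3.541487 + 3.435555) = 7.83·10.217372 = 80.002022 m
LSR: p² = d² − 2 + 2cos(α−β) + 2d(sin α + sin β) = 11.145703; p = √p² = 3.338518; φ = atan2(−cos α − cos β, d + sin α + sin β) − atan2(−2, p) = 1.064494 rad; t = (φ − α) mod 2π = 4.119409 rad, q = (φ − β) mod 2π = 4.512108 rad → L = 7.83·(4.119409 + 3.338518 + 4.512108) = 7.83·11.970034 = 93.725369 m
RSL: p² = d² − 2 + 2cos(α−β) − 2d(sin α + sin β) = 8.437597; p = √p² = 2.904754; φ = atan2(cos α + cos β, d − sin α − sin β) − atan2(2, p) = -1.188782 rad; t = (α − φ) mod 2π = 4.417052 rad, q = (β − φ) mod 2π = 4.024353 rad → L = 7.83·(4.417052 + 2.904754 + 4.024353) = 7.83·11.346160 = 88.840432 m
RLR: c = (6 − d² + 2cos(α−β) + 2d(sin α − sin β))/8 = -0.567767; p = 2π − arccos c = 4.108599 rad; φ = atan2(cos α − cos β, d − sin α + sin β) = -0.012059 rad; t = (α − φ + p/2) mod 2π = 5.294629 rad, q = (α − β − t + p) mod 2π = 5.489854 rad → L = 7.83·(5.294629 + 4.108599 + 5.489854) = 7.83·14.893082 = 116.612830 m
LRL: c = (6 − d² + 2cos(α−β) − 2d(sin α − sin β))/8 = 0.043734; p = 2π − arccos c = 4.756137 rad; φ = atan2(cos β − cos α, d + sin α − sin β) = 0.015441 rad; t = (φ − α + p/2) mod 2π = 5.448424 rad, q = (β − α − t + p) mod 2π = 5.198199 rad → L = 7.83·(5.448424 + 4.756137 + 5.198199) = 7.83·15.402760 = 120.603608 m
Shortest: LSL with L = 67.779401 m ≈ 67.7794 m
Convert LSL to answer units (arcs ×180/π): t = 3.070356·180/π = 175.9184°, p = ρ·p = 7.83·2.765887 = 21.6569 m, q = 2.820131·180/π = 161.5816°, L = 67.7794 m.

LSL: t = 175.9184°, p = 21.6569 m, q = 161.5816°, L = 67.7794 m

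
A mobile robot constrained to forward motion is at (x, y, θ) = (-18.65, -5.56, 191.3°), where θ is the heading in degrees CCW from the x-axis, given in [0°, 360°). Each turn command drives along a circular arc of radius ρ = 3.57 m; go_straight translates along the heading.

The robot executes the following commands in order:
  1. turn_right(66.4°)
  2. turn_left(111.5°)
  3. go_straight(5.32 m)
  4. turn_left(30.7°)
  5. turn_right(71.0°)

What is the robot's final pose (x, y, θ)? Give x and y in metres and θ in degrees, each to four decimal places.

(-34.2903, -13.6442, 196.1000°)

set_pose: (x, y, θ) = (-18.6500, -5.5600, 191.3000°), ρ = 3.57
turn_right(66.4°): centre at ρ to the right, rotate −66.4° → (-22.2775, -4.1018, 124.9000°)
turn_left(111.5°): centre at ρ to the left, rotate +111.5° → (-28.1789, -4.1687, 236.4000°)
go_straight(5.32): x += 5.32·cos θ, y += 5.32·sin θ → (-31.1230, -8.5999, 236.4000°)
turn_left(30.7°): centre at ρ to the left, rotate +30.7° → (-31.7149, -10.3949, 267.1000°)
turn_right(71.0°): centre at ρ to the right, rotate −71.0° → (-34.2903, -13.6442, 196.1000°)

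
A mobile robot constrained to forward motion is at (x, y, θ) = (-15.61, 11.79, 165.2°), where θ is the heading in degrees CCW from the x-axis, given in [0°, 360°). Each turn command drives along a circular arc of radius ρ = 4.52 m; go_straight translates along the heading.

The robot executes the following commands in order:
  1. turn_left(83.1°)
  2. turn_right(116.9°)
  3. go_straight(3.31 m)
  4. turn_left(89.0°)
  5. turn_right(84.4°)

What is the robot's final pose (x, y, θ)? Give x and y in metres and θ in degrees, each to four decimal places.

set_pose: (x, y, θ) = (-15.6100, 11.7900, 165.2000°), ρ = 4.52
turn_left(83.1°): centre at ρ to the left, rotate +83.1° → (-20.9643, 9.0912, 248.3000°)
turn_right(116.9°): centre at ρ to the right, rotate −116.9° → (-28.5545, 7.7733, 131.4000°)
go_straight(3.31): x += 3.31·cos θ, y += 3.31·sin θ → (-30.7434, 10.2562, 131.4000°)
turn_left(89.0°): centre at ρ to the left, rotate +89.0° → (-37.0634, 10.7092, 220.4000°)
turn_right(84.4°): centre at ρ to the right, rotate −84.4° → (-43.1328, 10.9000, 136.0000°)

(-43.1328, 10.9000, 136.0000°)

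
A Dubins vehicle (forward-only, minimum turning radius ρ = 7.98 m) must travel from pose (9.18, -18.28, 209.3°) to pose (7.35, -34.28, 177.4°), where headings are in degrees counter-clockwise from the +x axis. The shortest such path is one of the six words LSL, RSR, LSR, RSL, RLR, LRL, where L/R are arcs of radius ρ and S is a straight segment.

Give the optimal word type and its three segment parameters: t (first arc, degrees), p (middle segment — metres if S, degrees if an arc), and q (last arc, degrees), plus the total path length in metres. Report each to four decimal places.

LSL: t = 40.9825°, p = 18.0723 m, q = 287.1175°, L = 63.7692 m

Let ψ = atan2(Δy, Δx) = atan2(-16.00, -1.83) = -96.5249° be the start→goal bearing.
Normalize: d = |goal − start| / ρ = 16.104313/7.98 = 2.018084, α = (θ_start − ψ) mod 360° = 305.8249° = 5.337651 rad, β = (θ_goal − ψ) mod 360° = 273.9249° = 4.780891 rad.
Common terms: sin α = -0.810810, cos α = 0.585309, sin β = -0.997655, cos β = 0.068448, cos(α−β) = 0.848972, d² = 4.072664. Work in radians in the unit-radius frame; every candidate has L = ρ·(t + p + q).
LSL: p² = 2 + d² − 2cos(α−β) + 2d(sin α − sin β) = 5.128858; p = √p² = 2.264698; φ = atan2(cos β − cos α, d + sin α − sin β) = -0.230254 rad; t = (φ − α) mod 2π = 0.715280 rad, q = (β − φ) mod 2π = 5.011145 rad → L = 7.98·(0.715280 + 2.264698 + 5.011145) = 7.98·7.991123 = 63.769165 m
RSR: p² = 2 + d² − 2cos(α−β) + 2d(sin β − sin α) = 3.620584; p = √p² = 1.902783; φ = atan2(cos α − cos β, d − sin α + sin β) = 0.275091 rad; t = (α − φ) mod 2π = 5.062560 rad, q = (φ − β) mod 2π = 1.777386 rad → L = 7.98·(5.062560 + 1.902783 + 1.777386) = 7.98·8.742729 = 69.766975 m
LSR: p² = d² − 2 + 2cos(α−β) + 2d(sin α + sin β) = -3.528661 < 0 → infeasible
RSL: p² = d² − 2 + 2cos(α−β) − 2d(sin α + sin β) = 11.069876; p = √p² = 3.327142; φ = atan2(cos α + cos β, d − sin α − sin β) − atan2(2, p) = -0.372026 rad; t = (α − φ) mod 2π = 5.709677 rad, q = (β − φ) mod 2π = 5.152917 rad → L = 7.98·(5.709677 + 3.327142 + 5.152917) = 7.98·14.189736 = 113.234090 m
RLR: c = (6 − d² + 2cos(α−β) + 2d(sin α − sin β))/8 = 0.547427; p = 2π − arccos c = 5.291675 rad; φ = atan2(cos α − cos β, d − sin α + sin β) = 0.275091 rad; t = (α − φ + p/2) mod 2π = 1.425212 rad, q = (α − β − t + p) mod 2π = 4.423223 rad → L = 7.98·(1.425212 + 5.291675 + 4.423223) = 7.98·11.140111 = 88.898085 m
LRL: c = (6 − d² + 2cos(α−β) − 2d(sin α − sin β))/8 = 0.358893; p = 2π − arccos c = 5.079470 rad; φ = atan2(cos β − cos α, d + sin α − sin β) = -0.230254 rad; t = (φ − α + p/2) mod 2π = 3.255015 rad, q = (β − α − t + p) mod 2π = 1.267695 rad → L = 7.98·(3.255015 + 5.079470 + 1.267695) = 7.98·9.602181 = 76.625402 m
Shortest: LSL with L = 63.769165 m ≈ 63.7692 m
Convert LSL to answer units (arcs ×180/π): t = 0.715280·180/π = 40.9825°, p = ρ·p = 7.98·2.264698 = 18.0723 m, q = 5.011145·180/π = 287.1175°, L = 63.7692 m.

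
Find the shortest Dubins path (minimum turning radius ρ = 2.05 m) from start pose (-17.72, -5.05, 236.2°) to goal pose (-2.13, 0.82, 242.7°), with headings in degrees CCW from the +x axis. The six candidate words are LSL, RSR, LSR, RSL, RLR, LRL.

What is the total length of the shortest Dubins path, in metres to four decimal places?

26.0500 m

Let ψ = atan2(Δy, Δx) = atan2(5.87, 15.59) = 20.6325° be the start→goal bearing.
Normalize: d = |goal − start| / ρ = 16.658481/2.05 = 8.126088, α = (θ_start − ψ) mod 360° = 215.5675° = 3.762362 rad, β = (θ_goal − ψ) mod 360° = 222.0675° = 3.875808 rad.
Common terms: sin α = -0.581661, cos α = -0.813431, sin β = -0.670005, cos β = -0.742356, cos(α−β) = 0.993572, d² = 66.033314. Work in radians in the unit-radius frame; every candidate has L = ρ·(t + p + q).
LSL: p² = 2 + d² − 2cos(α−β) + 2d(sin α − sin β) = 67.481952; p = √p² = 8.214740; φ = atan2(cos β − cos α, d + sin α − sin β) = 0.008652 rad; t = (φ − α) mod 2π = 2.529475 rad, q = (β − φ) mod 2π = 3.867156 rad → L = 2.05·(2.529475 + 8.214740 + 3.867156) = 2.05·14.611372 = 29.953312 m
RSR: p² = 2 + d² − 2cos(α−β) + 2d(sin β − sin α) = 64.610387; p = √p² = 8.038059; φ = atan2(cos α − cos β, d − sin α + sin β) = -0.008842 rad; t = (α − φ) mod 2π = 3.771204 rad, q = (φ − β) mod 2π = 2.398534 rad → L = 2.05·(3.771204 + 8.038059 + 2.398534) = 2.05·14.207798 = 29.125985 m
LSR: p² = d² − 2 + 2cos(α−β) + 2d(sin α + sin β) = 45.678152; p = √p² = 6.758561; φ = atan2(−cos α − cos β, d + sin α + sin β) − atan2(−2, p) = 0.510276 rad; t = (φ − α) mod 2π = 3.031100 rad, q = (φ − β) mod 2π = 2.917653 rad → L = 2.05·(3.031100 + 6.758561 + 2.917653) = 2.05·12.707314 = 26.049994 m
RSL: p² = d² − 2 + 2cos(α−β) − 2d(sin α + sin β) = 86.362762; p = √p² = 9.293157; φ = atan2(cos α + cos β, d − sin α − sin β) − atan2(2, p) = -0.376383 rad; t = (α − φ) mod 2π = 4.138746 rad, q = (β − φ) mod 2π = 4.252192 rad → L = 2.05·(4.138746 + 9.293157 + 4.252192) = 2.05·17.684094 = 36.252393 m
RLR: c = (6 − d² + 2cos(α−β) + 2d(sin α − sin β))/8 = -7.076298, |c| > 1 → infeasible
LRL: c = (6 − d² + 2cos(α−β) − 2d(sin α − sin β))/8 = -7.435244, |c| > 1 → infeasible
Shortest: LSR with L = 26.049994 m ≈ 26.0500 m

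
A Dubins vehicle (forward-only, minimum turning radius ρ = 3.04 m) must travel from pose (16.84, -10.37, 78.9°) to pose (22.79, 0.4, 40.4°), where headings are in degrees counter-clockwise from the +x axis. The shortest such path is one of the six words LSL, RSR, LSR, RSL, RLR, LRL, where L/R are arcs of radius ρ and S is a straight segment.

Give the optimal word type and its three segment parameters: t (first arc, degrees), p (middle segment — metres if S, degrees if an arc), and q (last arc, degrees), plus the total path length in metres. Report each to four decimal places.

RSR: t = 17.5405°, p = 10.3005 m, q = 20.9595°, L = 12.3432 m

Let ψ = atan2(Δy, Δx) = atan2(10.77, 5.95) = 61.0811° be the start→goal bearing.
Normalize: d = |goal − start| / ρ = 12.304284/3.04 = 4.047462, α = (θ_start − ψ) mod 360° = 17.8189° = 0.310999 rad, β = (θ_goal − ψ) mod 360° = 339.3189° = 5.922232 rad.
Common terms: sin α = 0.306010, cos α = 0.952028, sin β = -0.353166, cos β = 0.935561, cos(α−β) = 0.782608, d² = 16.381947. Work in radians in the unit-radius frame; every candidate has L = ρ·(t + p + q).
LSL: p² = 2 + d² − 2cos(α−β) + 2d(sin α − sin β) = 22.152707; p = √p² = 4.706666; φ = atan2(cos β − cos α, d + sin α − sin β) = -0.003499 rad; t = (φ − α) mod 2π = 5.968688 rad, q = (β − φ) mod 2π = 5.925731 rad → L = 3.04·(5.968688 + 4.706666 + 5.925731) = 3.04·16.601085 = 50.467299 m
RSR: p² = 2 + d² − 2cos(α−β) + 2d(sin β − sin α) = 11.480754; p = √p² = 3.388326; φ = atan2(cos α − cos β, d − sin α + sin β) = 0.004860 rad; t = (α − φ) mod 2π = 0.306139 rad, q = (φ − β) mod 2π = 0.365813 rad → L = 3.04·(0.306139 + 3.388326 + 0.365813) = 3.04·4.060278 = 12.343245 m
LSR: p² = d² − 2 + 2cos(α−β) + 2d(sin α + sin β) = 15.565437; p = √p² = 3.945306; φ = atan2(−cos α − cos β, d + sin α + sin β) − atan2(−2, p) = 0.028293 rad; t = (φ − α) mod 2π = 6.000480 rad, q = (φ − β) mod 2π = 0.389246 rad → L = 3.04·(6.000480 + 3.945306 + 0.389246) = 3.04·10.335032 = 31.418496 m
RSL: p² = d² − 2 + 2cos(α−β) − 2d(sin α + sin β) = 16.328890; p = √p² = 4.040902; φ = atan2(cos α + cos β, d − sin α − sin β) − atan2(2, p) = -0.027633 rad; t = (α − φ) mod 2π = 0.338632 rad, q = (β − φ) mod 2π = 5.949865 rad → L = 3.04·(0.338632 + 4.040902 + 5.949865) = 3.04·10.329399 = 31.401373 m
RLR: c = (6 − d² + 2cos(α−β) + 2d(sin α − sin β))/8 = -0.435094; p = 2π − arccos c = 4.262246 rad; φ = atan2(cos α − cos β, d − sin α + sin β) = 0.004860 rad; t = (α − φ + p/2) mod 2π = 2.437262 rad, q = (α − β − t + p) mod 2π = 2.496936 rad → L = 3.04·(2.437262 + 4.262246 + 2.496936) = 3.04·9.196444 = 27.957189 m
LRL: c = (6 − d² + 2cos(α−β) − 2d(sin α − sin β))/8 = -1.769088, |c| > 1 → infeasible
Shortest: RSR with L = 12.343245 m ≈ 12.3432 m
Convert RSR to answer units (arcs ×180/π): t = 0.306139·180/π = 17.5405°, p = ρ·p = 3.04·3.388326 = 10.3005 m, q = 0.365813·180/π = 20.9595°, L = 12.3432 m.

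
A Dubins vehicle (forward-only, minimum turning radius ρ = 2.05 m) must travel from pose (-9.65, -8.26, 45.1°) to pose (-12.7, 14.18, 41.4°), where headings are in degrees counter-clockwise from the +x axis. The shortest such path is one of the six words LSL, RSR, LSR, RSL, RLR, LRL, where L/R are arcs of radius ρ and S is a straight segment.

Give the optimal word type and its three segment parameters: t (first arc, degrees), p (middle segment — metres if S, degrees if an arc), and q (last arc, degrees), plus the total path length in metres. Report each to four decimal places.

LSR: t = 57.7781°, p = 19.0199 m, q = 61.4781°, L = 23.2867 m

Let ψ = atan2(Δy, Δx) = atan2(22.44, -3.05) = 97.7401° be the start→goal bearing.
Normalize: d = |goal − start| / ρ = 22.646326/2.05 = 11.046988, α = (θ_start − ψ) mod 360° = 307.3599° = 5.364442 rad, β = (θ_goal − ψ) mod 360° = 303.6599° = 5.299865 rad.
Common terms: sin α = -0.794839, cos α = 0.606820, sin β = -0.832342, cos β = 0.554262, cos(α−β) = 0.997916, d² = 122.035955. Work in radians in the unit-radius frame; every candidate has L = ρ·(t + p + q).
LSL: p² = 2 + d² − 2cos(α−β) + 2d(sin α − sin β) = 122.868708; p = √p² = 11.084616; φ = atan2(cos β − cos α, d + sin α − sin β) = -0.004742 rad; t = (φ − α) mod 2π = 0.914002 rad, q = (β − φ) mod 2π = 5.304607 rad → L = 2.05·(0.914002 + 11.084616 + 5.304607) = 2.05·17.303224 = 35.471609 m
RSR: p² = 2 + d² − 2cos(α−β) + 2d(sin β − sin α) = 121.211539; p = √p² = 11.009611; φ = atan2(cos α − cos β, d − sin α + sin β) = 0.004774 rad; t = (α − φ) mod 2π = 5.359668 rad, q = (φ − β) mod 2π = 0.988094 rad → L = 2.05·(5.359668 + 11.009611 + 0.988094) = 2.05·17.357374 = 35.582616 m
LSR: p² = d² − 2 + 2cos(α−β) + 2d(sin α + sin β) = 86.080871; p = √p² = 9.277978; φ = atan2(−cos α − cos β, d + sin α + sin β) − atan2(−2, p) = 0.089674 rad; t = (φ − α) mod 2π = 1.008417 rad, q = (φ − β) mod 2π = 1.072995 rad → L = 2.05·(1.008417 + 9.277978 + 1.072995) = 2.05·11.359390 = 23.286749 m
RSL: p² = d² − 2 + 2cos(α−β) − 2d(sin α + sin β) = 157.982701; p = √p² = 12.569117; φ = atan2(cos α + cos β, d − sin α − sin β) − atan2(2, p) = -0.066442 rad; t = (α − φ) mod 2π = 5.430884 rad, q = (β − φ) mod 2π = 5.366307 rad → L = 2.05·(5.430884 + 12.569117 + 5.366307) = 2.05·23.366309 = 47.900933 m
RLR: c = (6 − d² + 2cos(α−β) + 2d(sin α − sin β))/8 = -14.151442, |c| > 1 → infeasible
LRL: c = (6 − d² + 2cos(α−β) − 2d(sin α − sin β))/8 = -14.358588, |c| > 1 → infeasible
Shortest: LSR with L = 23.286749 m ≈ 23.2867 m
Convert LSR to answer units (arcs ×180/π): t = 1.008417·180/π = 57.7781°, p = ρ·p = 2.05·9.277978 = 19.0199 m, q = 1.072995·180/π = 61.4781°, L = 23.2867 m.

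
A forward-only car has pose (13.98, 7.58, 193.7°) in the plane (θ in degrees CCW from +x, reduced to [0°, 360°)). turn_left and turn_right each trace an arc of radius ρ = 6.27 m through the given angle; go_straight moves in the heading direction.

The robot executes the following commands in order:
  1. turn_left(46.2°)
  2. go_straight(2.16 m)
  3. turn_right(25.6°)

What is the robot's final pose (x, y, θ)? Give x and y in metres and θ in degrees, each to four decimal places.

(7.0660, 0.7290, 214.3000°)

set_pose: (x, y, θ) = (13.9800, 7.5800, 193.7000°), ρ = 6.27
turn_left(46.2°): centre at ρ to the left, rotate +46.2° → (10.0405, 4.6329, 239.9000°)
go_straight(2.16): x += 2.16·cos θ, y += 2.16·sin θ → (8.9572, 2.7641, 239.9000°)
turn_right(25.6°): centre at ρ to the right, rotate −25.6° → (7.0660, 0.7290, 214.3000°)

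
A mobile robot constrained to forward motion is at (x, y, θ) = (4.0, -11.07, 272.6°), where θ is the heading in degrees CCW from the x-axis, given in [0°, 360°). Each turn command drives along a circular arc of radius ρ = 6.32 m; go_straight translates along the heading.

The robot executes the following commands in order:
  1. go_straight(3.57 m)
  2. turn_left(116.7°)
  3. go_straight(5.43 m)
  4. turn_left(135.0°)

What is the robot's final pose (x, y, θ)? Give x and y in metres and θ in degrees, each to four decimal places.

(16.9210, -5.6081, 164.3000°)

set_pose: (x, y, θ) = (4.0000, -11.0700, 272.6000°), ρ = 6.32
go_straight(3.57): x += 3.57·cos θ, y += 3.57·sin θ → (4.1619, -14.6363, 272.6000°)
turn_left(116.7°): centre at ρ to the left, rotate +116.7° → (13.5683, -19.8611, 389.3000° ≡ 29.3000°)
go_straight(5.43): x += 5.43·cos θ, y += 5.43·sin θ → (18.3037, -17.2038, 29.3000°)
turn_left(135.0°): centre at ρ to the left, rotate +135.0° → (16.9210, -5.6081, 164.3000°)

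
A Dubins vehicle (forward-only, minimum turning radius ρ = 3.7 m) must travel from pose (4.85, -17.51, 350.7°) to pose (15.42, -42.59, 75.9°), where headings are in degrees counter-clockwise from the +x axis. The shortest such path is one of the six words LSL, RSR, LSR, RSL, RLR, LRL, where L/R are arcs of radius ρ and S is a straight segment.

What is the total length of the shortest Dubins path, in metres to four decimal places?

36.4528 m

Let ψ = atan2(Δy, Δx) = atan2(-25.08, 10.57) = -67.1469° be the start→goal bearing.
Normalize: d = |goal − start| / ρ = 27.216379/3.7 = 7.355778, α = (θ_start − ψ) mod 360° = 57.8469° = 1.009620 rad, β = (θ_goal − ψ) mod 360° = 143.0469° = 2.496640 rad.
Common terms: sin α = 0.846629, cos α = 0.532183, sin β = 0.601160, cos β = -0.799128, cos(α−β) = 0.083678, d² = 54.107473. Work in radians in the unit-radius frame; every candidate has L = ρ·(t + p + q).
LSL: p² = 2 + d² − 2cos(α−β) + 2d(sin α − sin β) = 59.551348; p = √p² = 7.716952; φ = atan2(cos β − cos α, d + sin α − sin β) = -0.173385 rad; t = (φ − α) mod 2π = 5.100181 rad, q = (β − φ) mod 2π = 2.670025 rad → L = 3.7·(5.100181 + 7.716952 + 2.670025) = 3.7·15.487158 = 57.302484 m
RSR: p² = 2 + d² − 2cos(α−β) + 2d(sin β − sin α) = 52.328886; p = √p² = 7.233871; φ = atan2(cos α − cos β, d − sin α + sin β) = 0.185094 rad; t = (α − φ) mod 2π = 0.824526 rad, q = (φ − β) mod 2π = 3.971639 rad → L = 3.7·(0.824526 + 7.233871 + 3.971639) = 3.7·12.030036 = 44.511131 m
LSR: p² = d² − 2 + 2cos(α−β) + 2d(sin α + sin β) = 73.574072; p = √p² = 8.577533; φ = atan2(−cos α − cos β, d + sin α + sin β) − atan2(−2, p) = 0.259388 rad; t = (φ − α) mod 2π = 5.532953 rad, q = (φ − β) mod 2π = 4.045933 rad → L = 3.7·(5.532953 + 8.577533 + 4.045933) = 3.7·18.156419 = 67.178750 m
RSL: p² = d² − 2 + 2cos(α−β) − 2d(sin α + sin β) = 30.975585; p = √p² = 5.565571; φ = atan2(cos α + cos β, d − sin α − sin β) − atan2(2, p) = -0.390135 rad; t = (α − φ) mod 2π = 1.399755 rad, q = (β − φ) mod 2π = 2.886775 rad → L = 3.7·(1.399755 + 5.565571 + 2.886775) = 3.7·9.852101 = 36.452775 m
RLR: c = (6 − d² + 2cos(α−β) + 2d(sin α − sin β))/8 = -5.541111, |c| > 1 → infeasible
LRL: c = (6 − d² + 2cos(α−β) − 2d(sin α − sin β))/8 = -6.443918, |c| > 1 → infeasible
Shortest: RSL with L = 36.452775 m ≈ 36.4528 m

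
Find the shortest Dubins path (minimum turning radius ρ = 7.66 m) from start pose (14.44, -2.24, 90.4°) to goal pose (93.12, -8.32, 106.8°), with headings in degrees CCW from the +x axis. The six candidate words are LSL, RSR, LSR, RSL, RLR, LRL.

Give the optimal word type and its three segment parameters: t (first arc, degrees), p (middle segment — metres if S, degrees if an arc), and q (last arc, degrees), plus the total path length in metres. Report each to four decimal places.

RSL: t = 111.6659°, p = 62.3781 m, q = 128.0659°, L = 94.4284 m

Let ψ = atan2(Δy, Δx) = atan2(-6.08, 78.68) = -4.4188° be the start→goal bearing.
Normalize: d = |goal − start| / ρ = 78.914566/7.66 = 10.302163, α = (θ_start − ψ) mod 360° = 94.8188° = 1.654899 rad, β = (θ_goal − ψ) mod 360° = 111.2188° = 1.941133 rad.
Common terms: sin α = 0.996465, cos α = -0.084004, sin β = 0.932205, cos β = -0.361930, cos(α−β) = 0.959314, d² = 106.134557. Work in radians in the unit-radius frame; every candidate has L = ρ·(t + p + q).
LSL: p² = 2 + d² − 2cos(α−β) + 2d(sin α − sin β) = 107.539963; p = √p² = 10.370148; φ = atan2(cos β − cos α, d + sin α − sin β) = -0.026804 rad; t = (φ − α) mod 2π = 4.601482 rad, q = (β − φ) mod 2π = 1.967937 rad → L = 7.66·(4.601482 + 10.370148 + 1.967937) = 7.66·16.939567 = 129.757083 m
RSR: p² = 2 + d² − 2cos(α−β) + 2d(sin β − sin α) = 104.891894; p = √p² = 10.241674; φ = atan2(cos α − cos β, d − sin α + sin β) = 0.027140 rad; t = (α − φ) mod 2π = 1.627759 rad, q = (φ − β) mod 2π = 4.369192 rad → L = 7.66·(1.627759 + 10.241674 + 4.369192) = 7.66·16.238626 = 124.387873 m
LSR: p² = d² − 2 + 2cos(α−β) + 2d(sin α + sin β) = 145.792146; p = √p² = 12.074442; φ = atan2(−cos α − cos β, d + sin α + sin β) − atan2(−2, p) = 0.200592 rad; t = (φ − α) mod 2π = 4.828878 rad, q = (φ − β) mod 2π = 4.542644 rad → L = 7.66·(4.828878 + 12.074442 + 4.542644) = 7.66·21.445964 = 164.276087 m
RSL: p² = d² − 2 + 2cos(α−β) − 2d(sin α + sin β) = 66.314224; p = √p² = 8.143355; φ = atan2(cos α + cos β, d − sin α − sin β) − atan2(2, p) = -0.294037 rad; t = (α − φ) mod 2π = 1.948937 rad, q = (β − φ) mod 2π = 2.235171 rad → L = 7.66·(1.948937 + 8.143355 + 2.235171) = 7.66·12.327462 = 94.428361 m
RLR: c = (6 − d² + 2cos(α−β) + 2d(sin α − sin β))/8 = -12.111487, |c| > 1 → infeasible
LRL: c = (6 − d² + 2cos(α−β) − 2d(sin α − sin β))/8 = -12.442495, |c| > 1 → infeasible
Shortest: RSL with L = 94.428361 m ≈ 94.4284 m
Convert RSL to answer units (arcs ×180/π): t = 1.948937·180/π = 111.6659°, p = ρ·p = 7.66·8.143355 = 62.3781 m, q = 2.235171·180/π = 128.0659°, L = 94.4284 m.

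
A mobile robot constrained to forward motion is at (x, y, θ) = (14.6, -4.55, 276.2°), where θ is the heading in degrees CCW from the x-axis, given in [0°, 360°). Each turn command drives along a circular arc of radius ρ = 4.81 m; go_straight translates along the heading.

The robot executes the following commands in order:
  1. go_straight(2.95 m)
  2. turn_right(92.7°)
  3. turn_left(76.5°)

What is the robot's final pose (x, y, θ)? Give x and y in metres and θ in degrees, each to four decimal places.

set_pose: (x, y, θ) = (14.6000, -4.5500, 276.2000°), ρ = 4.81
go_straight(2.95): x += 2.95·cos θ, y += 2.95·sin θ → (14.9186, -7.4827, 276.2000°)
turn_right(92.7°): centre at ρ to the right, rotate −92.7° → (10.4304, -12.8033, 183.5000°)
turn_left(76.5°): centre at ρ to the left, rotate +76.5° → (5.9871, -16.7690, 260.0000°)

(5.9871, -16.7690, 260.0000°)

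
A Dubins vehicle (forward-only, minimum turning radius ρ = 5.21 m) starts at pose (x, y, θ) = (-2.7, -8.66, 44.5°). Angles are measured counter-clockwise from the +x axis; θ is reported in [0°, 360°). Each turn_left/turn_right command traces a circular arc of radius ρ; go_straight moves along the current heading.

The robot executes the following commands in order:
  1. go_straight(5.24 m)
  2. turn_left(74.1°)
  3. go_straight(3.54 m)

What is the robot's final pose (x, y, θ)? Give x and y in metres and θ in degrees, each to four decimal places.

set_pose: (x, y, θ) = (-2.7000, -8.6600, 44.5000°), ρ = 5.21
go_straight(5.24): x += 5.24·cos θ, y += 5.24·sin θ → (1.0374, -4.9872, 44.5000°)
turn_left(74.1°): centre at ρ to the left, rotate +74.1° → (1.9600, 1.2228, 118.6000°)
go_straight(3.54): x += 3.54·cos θ, y += 3.54·sin θ → (0.2654, 4.3308, 118.6000°)

(0.2654, 4.3308, 118.6000°)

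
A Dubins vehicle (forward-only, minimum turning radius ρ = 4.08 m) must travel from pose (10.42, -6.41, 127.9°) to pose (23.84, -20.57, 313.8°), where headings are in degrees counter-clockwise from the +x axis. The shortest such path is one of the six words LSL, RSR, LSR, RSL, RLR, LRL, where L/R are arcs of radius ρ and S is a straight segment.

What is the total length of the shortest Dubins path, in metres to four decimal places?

Let ψ = atan2(Δy, Δx) = atan2(-14.16, 13.42) = -46.5369° be the start→goal bearing.
Normalize: d = |goal − start| / ρ = 19.509024/4.08 = 4.781623, α = (θ_start − ψ) mod 360° = 174.4369° = 3.044499 rad, β = (θ_goal − ψ) mod 360° = 0.3369° = 0.005881 rad.
Common terms: sin α = 0.096941, cos α = -0.995290, sin β = 0.005881, cos β = 0.999983, cos(α−β) = -0.994703, d² = 22.863923. Work in radians in the unit-radius frame; every candidate has L = ρ·(t + p + q).
LSL: p² = 2 + d² − 2cos(α−β) + 2d(sin α − sin β) = 27.724164; p = √p² = 5.265374; φ = atan2(cos β − cos α, d + sin α − sin β) = 0.388653 rad; t = (φ − α) mod 2π = 3.627339 rad, q = (β − φ) mod 2π = 5.900413 rad → L = 4.08·(3.627339 + 5.265374 + 5.900413) = 4.08·14.793126 = 60.355956 m
RSR: p² = 2 + d² − 2cos(α−β) + 2d(sin β − sin α) = 25.982492; p = √p² = 5.097302; φ = atan2(cos α − cos β, d − sin α + sin β) = -0.402193 rad; t = (α − φ) mod 2π = 3.446692 rad, q = (φ − β) mod 2π = 5.875112 rad → L = 4.08·(3.446692 + 5.097302 + 5.875112) = 4.08·14.419106 = 58.829952 m
LSR: p² = d² − 2 + 2cos(α−β) + 2d(sin α + sin β) = 19.857828; p = √p² = 4.456212; φ = atan2(−cos α − cos β, d + sin α + sin β) − atan2(−2, p) = 0.420905 rad; t = (φ − α) mod 2π = 3.659591 rad, q = (φ − β) mod 2π = 0.415024 rad → L = 4.08·(3.659591 + 4.456212 + 0.415024) = 4.08·8.530827 = 34.805775 m
RSL: p² = d² − 2 + 2cos(α−β) − 2d(sin α + sin β) = 17.891206; p = √p² = 4.229800; φ = atan2(cos α + cos β, d − sin α − sin β) − atan2(2, p) = -0.440678 rad; t = (α − φ) mod 2π = 3.485177 rad, q = (β − φ) mod 2π = 0.446559 rad → L = 4.08·(3.485177 + 4.229800 + 0.446559) = 4.08·8.161535 = 33.299064 m
RLR: c = (6 − d² + 2cos(α−β) + 2d(sin α − sin β))/8 = -2.247812, |c| > 1 → infeasible
LRL: c = (6 − d² + 2cos(α−β) − 2d(sin α − sin β))/8 = -2.465520, |c| > 1 → infeasible
Shortest: RSL with L = 33.299064 m ≈ 33.2991 m

33.2991 m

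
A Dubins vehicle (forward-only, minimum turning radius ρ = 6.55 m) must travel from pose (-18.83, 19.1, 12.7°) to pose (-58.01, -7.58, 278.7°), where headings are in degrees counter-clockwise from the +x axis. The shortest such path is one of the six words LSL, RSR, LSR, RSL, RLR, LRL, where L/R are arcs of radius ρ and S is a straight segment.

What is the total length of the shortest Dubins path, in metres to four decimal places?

Let ψ = atan2(Δy, Δx) = atan2(-26.68, -39.18) = -145.7467° be the start→goal bearing.
Normalize: d = |goal − start| / ρ = 47.401422/6.55 = 7.236858, α = (θ_start − ψ) mod 360° = 158.4467° = 2.765417 rad, β = (θ_goal − ψ) mod 360° = 64.4467° = 1.124807 rad.
Common terms: sin α = 0.367366, cos α = -0.930076, sin β = 0.902185, cos β = 0.431350, cos(α−β) = -0.069756, d² = 52.372118. Work in radians in the unit-radius frame; every candidate has L = ρ·(t + p + q).
LSL: p² = 2 + d² − 2cos(α−β) + 2d(sin α − sin β) = 46.770824; p = √p² = 6.838920; φ = atan2(cos β − cos α, d + sin α − sin β) = 0.200409 rad; t = (φ − α) mod 2π = 3.718178 rad, q = (β − φ) mod 2π = 0.924398 rad → L = 6.55·(3.718178 + 6.838920 + 0.924398) = 6.55·11.481496 = 75.203796 m
RSR: p² = 2 + d² − 2cos(α−β) + 2d(sin β − sin α) = 62.252438; p = √p² = 7.890021; φ = atan2(cos α − cos β, d − sin α + sin β) = -0.173418 rad; t = (α − φ) mod 2π = 2.938835 rad, q = (φ − β) mod 2π = 4.984960 rad → L = 6.55·(2.938835 + 7.890021 + 4.984960) = 6.55·15.813816 = 103.580496 m
LSR: p² = d² − 2 + 2cos(α−β) + 2d(sin α + sin β) = 68.607725; p = √p² = 8.282978; φ = atan2(−cos α − cos β, d + sin α + sin β) − atan2(−2, p) = 0.295487 rad; t = (φ − α) mod 2π = 3.813255 rad, q = (φ − β) mod 2π = 5.453864 rad → L = 6.55·(3.813255 + 8.282978 + 5.453864) = 6.55·17.550097 = 114.953138 m
RSL: p² = d² − 2 + 2cos(α−β) − 2d(sin α + sin β) = 31.857486; p = √p² = 5.644244; φ = atan2(cos α + cos β, d − sin α − sin β) − atan2(2, p) = -0.423922 rad; t = (α − φ) mod 2π = 3.189338 rad, q = (β − φ) mod 2π = 1.548729 rad → L = 6.55·(3.189338 + 5.644244 + 1.548729) = 6.55·10.382311 = 68.004136 m
RLR: c = (6 − d² + 2cos(α−β) + 2d(sin α − sin β))/8 = -6.781555, |c| > 1 → infeasible
LRL: c = (6 − d² + 2cos(α−β) − 2d(sin α − sin β))/8 = -4.846353, |c| > 1 → infeasible
Shortest: RSL with L = 68.004136 m ≈ 68.0041 m

68.0041 m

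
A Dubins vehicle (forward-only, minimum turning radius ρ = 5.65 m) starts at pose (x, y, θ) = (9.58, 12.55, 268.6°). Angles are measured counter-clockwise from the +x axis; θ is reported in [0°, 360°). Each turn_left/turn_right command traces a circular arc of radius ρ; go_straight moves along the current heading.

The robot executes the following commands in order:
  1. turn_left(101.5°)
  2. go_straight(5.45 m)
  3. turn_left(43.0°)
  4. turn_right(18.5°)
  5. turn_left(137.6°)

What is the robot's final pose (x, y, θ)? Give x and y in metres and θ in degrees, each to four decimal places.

set_pose: (x, y, θ) = (9.5800, 12.5500, 268.6000°), ρ = 5.65
turn_left(101.5°): centre at ρ to the left, rotate +101.5° → (16.2191, 6.8495, 370.1000° ≡ 10.1000°)
go_straight(5.45): x += 5.45·cos θ, y += 5.45·sin θ → (21.5847, 7.8053, 10.1000°)
turn_left(43.0°): centre at ρ to the left, rotate +43.0° → (25.1121, 9.9753, 53.1000°)
turn_right(18.5°): centre at ρ to the right, rotate −18.5° → (26.4220, 11.2337, 34.6000°)
turn_left(137.6°): centre at ρ to the left, rotate +137.6° → (23.9805, 21.4821, 172.2000°)

(23.9805, 21.4821, 172.2000°)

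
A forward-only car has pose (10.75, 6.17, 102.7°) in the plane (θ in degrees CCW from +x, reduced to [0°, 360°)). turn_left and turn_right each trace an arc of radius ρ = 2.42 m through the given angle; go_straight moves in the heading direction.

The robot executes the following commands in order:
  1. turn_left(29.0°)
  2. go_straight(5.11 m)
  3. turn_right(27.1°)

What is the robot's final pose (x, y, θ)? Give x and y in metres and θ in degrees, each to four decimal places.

(6.2618, 12.0630, 104.6000°)

set_pose: (x, y, θ) = (10.7500, 6.1700, 102.7000°), ρ = 2.42
turn_left(29.0°): centre at ρ to the left, rotate +29.0° → (10.1961, 7.2478, 131.7000°)
go_straight(5.11): x += 5.11·cos θ, y += 5.11·sin θ → (6.7967, 11.0632, 131.7000°)
turn_right(27.1°): centre at ρ to the right, rotate −27.1° → (6.2618, 12.0630, 104.6000°)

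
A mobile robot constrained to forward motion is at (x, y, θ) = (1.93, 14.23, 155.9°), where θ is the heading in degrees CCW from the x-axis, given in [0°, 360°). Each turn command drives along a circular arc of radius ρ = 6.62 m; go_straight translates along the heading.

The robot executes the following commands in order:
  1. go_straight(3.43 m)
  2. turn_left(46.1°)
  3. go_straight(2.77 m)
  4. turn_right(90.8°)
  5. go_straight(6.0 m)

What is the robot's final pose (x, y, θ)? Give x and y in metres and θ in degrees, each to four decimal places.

(-19.7740, 24.0259, 111.2000°)

set_pose: (x, y, θ) = (1.9300, 14.2300, 155.9000°), ρ = 6.62
go_straight(3.43): x += 3.43·cos θ, y += 3.43·sin θ → (-1.2010, 15.6306, 155.9000°)
turn_left(46.1°): centre at ρ to the left, rotate +46.1° → (-6.3841, 15.7256, 202.0000°)
go_straight(2.77): x += 2.77·cos θ, y += 2.77·sin θ → (-8.9524, 14.6879, 202.0000°)
turn_right(90.8°): centre at ρ to the right, rotate −90.8° → (-17.6042, 18.4319, 111.2000°)
go_straight(6.0): x += 6.0·cos θ, y += 6.0·sin θ → (-19.7740, 24.0259, 111.2000°)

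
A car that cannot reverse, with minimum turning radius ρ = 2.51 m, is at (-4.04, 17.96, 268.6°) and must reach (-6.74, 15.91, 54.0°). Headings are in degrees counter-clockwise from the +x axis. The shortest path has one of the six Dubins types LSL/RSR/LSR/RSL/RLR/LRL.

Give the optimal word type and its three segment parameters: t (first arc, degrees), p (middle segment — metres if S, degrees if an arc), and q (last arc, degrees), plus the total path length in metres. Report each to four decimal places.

Let ψ = atan2(Δy, Δx) = atan2(-2.05, -2.70) = -142.7921° be the start→goal bearing.
Normalize: d = |goal − start| / ρ = 3.390059/2.51 = 1.350621, α = (θ_start − ψ) mod 360° = 51.3921° = 0.896961 rad, β = (θ_goal − ψ) mod 360° = 196.7921° = 3.434670 rad.
Common terms: sin α = 0.781434, cos α = 0.623988, sin β = -0.288899, cos β = -0.957359, cos(α−β) = -0.823136, d² = 1.824177. Work in radians in the unit-radius frame; every candidate has L = ρ·(t + p + q).
LSL: p² = 2 + d² − 2cos(α−β) + 2d(sin α − sin β) = 8.361681; p = √p² = 2.891657; φ = atan2(cos β − cos α, d + sin α − sin β) = -0.578616 rad; t = (φ − α) mod 2π = 4.807609 rad, q = (β − φ) mod 2π = 4.013285 rad → L = 2.51·(4.807609 + 2.891657 + 4.013285) = 2.51·11.712551 = 29.398503 m
RSR: p² = 2 + d² − 2cos(α−β) + 2d(sin β − sin α) = 2.579220; p = √p² = 1.605995; φ = atan2(cos α − cos β, d − sin α + sin β) = 1.395372 rad; t = (α − φ) mod 2π = 5.784774 rad, q = (φ − β) mod 2π = 4.243888 rad → L = 2.51·(5.784774 + 1.605995 + 4.243888) = 2.51·11.634657 = 29.202989 m
LSR: p² = d² − 2 + 2cos(α−β) + 2d(sin α + sin β) = -0.491640 < 0 → infeasible
RSL: p² = d² − 2 + 2cos(α−β) − 2d(sin α + sin β) = -3.152551 < 0 → infeasible
RLR: c = (6 − d² + 2cos(α−β) + 2d(sin α − sin β))/8 = 0.677598; p = 2π − arccos c = 5.456880 rad; φ = atan2(cos α − cos β, d − sin α + sin β) = 1.395372 rad; t = (α − φ + p/2) mod 2π = 2.230029 rad, q = (α − β − t + p) mod 2π = 0.689142 rad → L = 2.51·(2.230029 + 5.456880 + 0.689142) = 2.51·8.376051 = 21.023888 m
LRL: c = (6 − d² + 2cos(α−β) − 2d(sin α − sin β))/8 = -0.045210; p = 2π − arccos c = 4.667163 rad; φ = atan2(cos β − cos α, d + sin α − sin β) = -0.578616 rad; t = (φ − α + p/2) mod 2π = 0.858005 rad, q = (β − α − t + p) mod 2π = 0.063682 rad → L = 2.51·(0.858005 + 4.667163 + 0.063682) = 2.51·5.588850 = 14.028015 m
Shortest: LRL with L = 14.028015 m ≈ 14.0280 m
Convert LRL to answer units (arcs ×180/π): t = 0.858005·180/π = 49.1601°, p = 4.667163·180/π = 267.4088°, q = 0.063682·180/π = 3.6487°, L = 14.0280 m.

LRL: t = 49.1601°, p = 267.4088°, q = 3.6487°, L = 14.0280 m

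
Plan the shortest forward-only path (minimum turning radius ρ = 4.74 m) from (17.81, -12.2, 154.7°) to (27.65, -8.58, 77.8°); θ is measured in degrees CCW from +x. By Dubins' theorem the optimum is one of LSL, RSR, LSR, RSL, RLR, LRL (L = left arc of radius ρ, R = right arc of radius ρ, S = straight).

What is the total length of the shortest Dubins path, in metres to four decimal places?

34.8942 m

Let ψ = atan2(Δy, Δx) = atan2(3.62, 9.84) = 20.1979° be the start→goal bearing.
Normalize: d = |goal − start| / ρ = 10.484751/4.74 = 2.211973, α = (θ_start − ψ) mod 360° = 134.5021° = 2.347505 rad, β = (θ_goal − ψ) mod 360° = 57.6021° = 1.005347 rad.
Common terms: sin α = 0.713224, cos α = -0.700936, sin β = 0.844348, cos β = 0.535795, cos(α−β) = 0.226651, d² = 4.892823. Work in radians in the unit-radius frame; every candidate has L = ρ·(t + p + q).
LSL: p² = 2 + d² − 2cos(α−β) + 2d(sin α − sin β) = 5.859438; p = √p² = 2.420628; φ = atan2(cos β − cos α, d + sin α − sin β) = 0.536247 rad; t = (φ − α) mod 2π = 4.471927 rad, q = (β − φ) mod 2π = 0.469100 rad → L = 4.74·(4.471927 + 2.420628 + 0.469100) = 4.74·7.361655 = 34.894243 m
RSR: p² = 2 + d² − 2cos(α−β) + 2d(sin β − sin α) = 7.019604; p = √p² = 2.649453; φ = atan2(cos α − cos β, d − sin α + sin β) = -0.485655 rad; t = (α − φ) mod 2π = 2.833160 rad, q = (φ − β) mod 2π = 4.792184 rad → L = 4.74·(2.833160 + 2.649453 + 4.792184) = 4.74·10.274797 = 48.702538 m
LSR: p² = d² − 2 + 2cos(α−β) + 2d(sin α + sin β) = 10.236741; p = √p² = 3.199491; φ = atan2(−cos α − cos β, d + sin α + sin β) − atan2(−2, p) = 0.602452 rad; t = (φ − α) mod 2π = 4.538132 rad, q = (φ − β) mod 2π = 5.880290 rad → L = 4.74·(4.538132 + 3.199491 + 5.880290) = 4.74·13.617913 = 64.548910 m
RSL: p² = d² − 2 + 2cos(α−β) − 2d(sin α + sin β) = -3.544489 < 0 → infeasible
RLR: c = (6 − d² + 2cos(α−β) + 2d(sin α − sin β))/8 = 0.122550; p = 2π − arccos c = 4.835247 rad; φ = atan2(cos α − cos β, d − sin α + sin β) = -0.485655 rad; t = (α − φ + p/2) mod 2π = 5.250783 rad, q = (α − β − t + p) mod 2π = 0.926622 rad → L = 4.74·(5.250783 + 4.835247 + 0.926622) = 4.74·11.012653 = 52.199975 m
LRL: c = (6 − d² + 2cos(α−β) − 2d(sin α − sin β))/8 = 0.267570; p = 2π − arccos c = 4.983259 rad; φ = atan2(cos β − cos α, d + sin α − sin β) = 0.536247 rad; t = (φ − α + p/2) mod 2π = 0.680372 rad, q = (β − α − t + p) mod 2π = 2.960729 rad → L = 4.74·(0.680372 + 4.983259 + 2.960729) = 4.74·8.624361 = 40.879470 m
Shortest: LSL with L = 34.894243 m ≈ 34.8942 m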